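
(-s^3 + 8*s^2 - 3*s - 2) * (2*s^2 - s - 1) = -2*s^5 + 17*s^4 - 13*s^3 - 9*s^2 + 5*s + 2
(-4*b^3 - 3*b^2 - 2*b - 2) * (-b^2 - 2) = 4*b^5 + 3*b^4 + 10*b^3 + 8*b^2 + 4*b + 4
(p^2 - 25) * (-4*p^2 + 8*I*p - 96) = -4*p^4 + 8*I*p^3 + 4*p^2 - 200*I*p + 2400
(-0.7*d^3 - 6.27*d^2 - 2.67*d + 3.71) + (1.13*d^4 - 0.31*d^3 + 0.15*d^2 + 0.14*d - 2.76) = 1.13*d^4 - 1.01*d^3 - 6.12*d^2 - 2.53*d + 0.95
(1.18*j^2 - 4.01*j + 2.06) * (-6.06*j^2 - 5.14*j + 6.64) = -7.1508*j^4 + 18.2354*j^3 + 15.963*j^2 - 37.2148*j + 13.6784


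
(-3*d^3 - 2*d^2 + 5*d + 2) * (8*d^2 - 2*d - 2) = -24*d^5 - 10*d^4 + 50*d^3 + 10*d^2 - 14*d - 4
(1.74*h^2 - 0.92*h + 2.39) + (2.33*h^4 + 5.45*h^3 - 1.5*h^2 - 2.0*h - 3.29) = 2.33*h^4 + 5.45*h^3 + 0.24*h^2 - 2.92*h - 0.9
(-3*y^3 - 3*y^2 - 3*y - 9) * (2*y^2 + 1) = -6*y^5 - 6*y^4 - 9*y^3 - 21*y^2 - 3*y - 9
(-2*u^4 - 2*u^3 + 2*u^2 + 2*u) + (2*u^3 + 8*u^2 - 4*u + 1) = -2*u^4 + 10*u^2 - 2*u + 1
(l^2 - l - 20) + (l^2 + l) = 2*l^2 - 20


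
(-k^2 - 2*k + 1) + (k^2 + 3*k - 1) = k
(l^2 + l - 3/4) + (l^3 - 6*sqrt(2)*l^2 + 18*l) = l^3 - 6*sqrt(2)*l^2 + l^2 + 19*l - 3/4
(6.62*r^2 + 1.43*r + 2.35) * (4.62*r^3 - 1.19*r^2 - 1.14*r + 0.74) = 30.5844*r^5 - 1.2712*r^4 + 1.6085*r^3 + 0.472099999999999*r^2 - 1.6208*r + 1.739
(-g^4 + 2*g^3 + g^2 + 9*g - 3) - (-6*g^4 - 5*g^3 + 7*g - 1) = 5*g^4 + 7*g^3 + g^2 + 2*g - 2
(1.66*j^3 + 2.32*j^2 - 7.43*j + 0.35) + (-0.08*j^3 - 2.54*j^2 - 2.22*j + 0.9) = 1.58*j^3 - 0.22*j^2 - 9.65*j + 1.25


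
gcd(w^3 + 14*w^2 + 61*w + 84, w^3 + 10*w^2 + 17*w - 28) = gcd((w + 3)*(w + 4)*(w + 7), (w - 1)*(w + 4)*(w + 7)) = w^2 + 11*w + 28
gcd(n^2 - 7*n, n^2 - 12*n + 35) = n - 7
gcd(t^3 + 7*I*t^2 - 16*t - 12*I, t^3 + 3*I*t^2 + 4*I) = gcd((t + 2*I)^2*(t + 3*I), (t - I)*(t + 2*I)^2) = t^2 + 4*I*t - 4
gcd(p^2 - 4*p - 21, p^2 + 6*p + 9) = p + 3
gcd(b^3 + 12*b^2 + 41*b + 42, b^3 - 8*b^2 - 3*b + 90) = b + 3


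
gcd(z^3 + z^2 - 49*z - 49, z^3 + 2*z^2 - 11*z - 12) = z + 1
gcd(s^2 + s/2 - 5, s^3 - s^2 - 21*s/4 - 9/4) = 1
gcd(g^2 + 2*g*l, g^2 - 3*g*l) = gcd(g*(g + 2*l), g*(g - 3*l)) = g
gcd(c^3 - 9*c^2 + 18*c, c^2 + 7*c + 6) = 1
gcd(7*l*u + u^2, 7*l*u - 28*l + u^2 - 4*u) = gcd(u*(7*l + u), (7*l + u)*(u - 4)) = 7*l + u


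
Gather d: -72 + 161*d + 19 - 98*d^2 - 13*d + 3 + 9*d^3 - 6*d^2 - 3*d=9*d^3 - 104*d^2 + 145*d - 50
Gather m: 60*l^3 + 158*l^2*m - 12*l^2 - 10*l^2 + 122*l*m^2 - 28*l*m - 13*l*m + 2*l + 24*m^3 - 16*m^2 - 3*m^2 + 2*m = 60*l^3 - 22*l^2 + 2*l + 24*m^3 + m^2*(122*l - 19) + m*(158*l^2 - 41*l + 2)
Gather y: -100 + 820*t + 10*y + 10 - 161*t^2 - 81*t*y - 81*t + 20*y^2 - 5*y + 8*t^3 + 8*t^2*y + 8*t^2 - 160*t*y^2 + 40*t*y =8*t^3 - 153*t^2 + 739*t + y^2*(20 - 160*t) + y*(8*t^2 - 41*t + 5) - 90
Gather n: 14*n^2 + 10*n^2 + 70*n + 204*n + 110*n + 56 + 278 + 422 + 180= 24*n^2 + 384*n + 936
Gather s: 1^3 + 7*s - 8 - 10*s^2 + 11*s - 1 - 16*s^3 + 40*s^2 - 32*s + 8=-16*s^3 + 30*s^2 - 14*s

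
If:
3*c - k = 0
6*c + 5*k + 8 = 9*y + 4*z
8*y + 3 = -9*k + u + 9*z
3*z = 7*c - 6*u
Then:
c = 217*z/801 - 182/801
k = 217*z/267 - 182/267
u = -442*z/2403 - 637/2403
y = 451*z/2403 + 862/2403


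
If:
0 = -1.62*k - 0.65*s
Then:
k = -0.401234567901235*s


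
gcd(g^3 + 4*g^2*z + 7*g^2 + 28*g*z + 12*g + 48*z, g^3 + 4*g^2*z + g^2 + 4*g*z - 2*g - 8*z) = g + 4*z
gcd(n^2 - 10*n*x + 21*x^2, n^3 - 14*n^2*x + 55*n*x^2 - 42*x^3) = -n + 7*x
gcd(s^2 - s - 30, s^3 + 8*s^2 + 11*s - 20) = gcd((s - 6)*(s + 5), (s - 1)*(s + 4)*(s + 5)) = s + 5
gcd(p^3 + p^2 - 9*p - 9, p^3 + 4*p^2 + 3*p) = p^2 + 4*p + 3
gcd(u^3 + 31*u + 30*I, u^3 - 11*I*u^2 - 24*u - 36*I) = u^2 - 5*I*u + 6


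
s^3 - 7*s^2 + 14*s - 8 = (s - 4)*(s - 2)*(s - 1)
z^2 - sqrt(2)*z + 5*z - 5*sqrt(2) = (z + 5)*(z - sqrt(2))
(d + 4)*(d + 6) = d^2 + 10*d + 24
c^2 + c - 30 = (c - 5)*(c + 6)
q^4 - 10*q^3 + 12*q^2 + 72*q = q*(q - 6)^2*(q + 2)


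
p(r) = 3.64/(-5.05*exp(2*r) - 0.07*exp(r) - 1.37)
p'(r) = 3.64*(10.1*exp(2*r) + 0.07*exp(r))/(-5.05*exp(2*r) - 0.07*exp(r) - 1.37)^2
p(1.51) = -0.03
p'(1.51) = 0.07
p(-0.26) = -0.82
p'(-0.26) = 1.13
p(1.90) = -0.02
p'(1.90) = 0.03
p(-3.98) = -2.65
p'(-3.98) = 0.01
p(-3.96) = -2.65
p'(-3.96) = 0.01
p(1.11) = -0.08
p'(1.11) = 0.15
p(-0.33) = -0.90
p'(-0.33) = 1.18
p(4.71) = -0.00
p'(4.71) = 0.00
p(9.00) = 0.00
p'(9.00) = 0.00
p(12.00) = 0.00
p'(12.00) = 0.00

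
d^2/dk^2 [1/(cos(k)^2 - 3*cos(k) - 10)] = (4*sin(k)^4 - 51*sin(k)^2 - 75*cos(k)/4 - 9*cos(3*k)/4 + 9)/(sin(k)^2 + 3*cos(k) + 9)^3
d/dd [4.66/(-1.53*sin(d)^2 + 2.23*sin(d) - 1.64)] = (14.2596*sin(d) - 10.3918)*cos(d)/(1.53*sin(d)^2 - 2.23*sin(d) + 1.64)^2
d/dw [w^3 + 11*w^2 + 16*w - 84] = 3*w^2 + 22*w + 16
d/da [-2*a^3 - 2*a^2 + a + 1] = -6*a^2 - 4*a + 1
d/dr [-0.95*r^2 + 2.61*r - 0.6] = 2.61 - 1.9*r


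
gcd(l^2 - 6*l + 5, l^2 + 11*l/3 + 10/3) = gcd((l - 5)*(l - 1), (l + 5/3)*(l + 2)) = 1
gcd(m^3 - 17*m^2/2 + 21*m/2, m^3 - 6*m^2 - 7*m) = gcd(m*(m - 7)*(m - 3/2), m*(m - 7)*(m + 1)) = m^2 - 7*m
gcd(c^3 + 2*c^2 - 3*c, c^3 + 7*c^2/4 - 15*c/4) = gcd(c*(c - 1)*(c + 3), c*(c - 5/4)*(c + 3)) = c^2 + 3*c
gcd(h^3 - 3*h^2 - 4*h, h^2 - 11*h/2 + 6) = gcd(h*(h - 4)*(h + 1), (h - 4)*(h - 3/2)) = h - 4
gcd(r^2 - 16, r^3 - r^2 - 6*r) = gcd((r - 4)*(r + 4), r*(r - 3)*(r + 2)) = 1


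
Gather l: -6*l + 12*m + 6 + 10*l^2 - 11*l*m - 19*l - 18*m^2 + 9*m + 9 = 10*l^2 + l*(-11*m - 25) - 18*m^2 + 21*m + 15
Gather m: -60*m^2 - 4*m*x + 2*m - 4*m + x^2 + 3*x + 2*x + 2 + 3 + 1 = -60*m^2 + m*(-4*x - 2) + x^2 + 5*x + 6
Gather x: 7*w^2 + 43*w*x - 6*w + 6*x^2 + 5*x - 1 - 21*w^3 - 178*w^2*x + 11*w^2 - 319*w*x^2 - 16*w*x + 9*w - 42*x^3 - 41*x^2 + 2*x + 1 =-21*w^3 + 18*w^2 + 3*w - 42*x^3 + x^2*(-319*w - 35) + x*(-178*w^2 + 27*w + 7)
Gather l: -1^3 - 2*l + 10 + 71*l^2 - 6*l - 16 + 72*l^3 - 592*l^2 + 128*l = 72*l^3 - 521*l^2 + 120*l - 7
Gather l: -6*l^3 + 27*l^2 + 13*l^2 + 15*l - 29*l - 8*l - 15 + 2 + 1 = -6*l^3 + 40*l^2 - 22*l - 12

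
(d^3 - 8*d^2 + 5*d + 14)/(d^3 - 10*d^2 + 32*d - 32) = (d^2 - 6*d - 7)/(d^2 - 8*d + 16)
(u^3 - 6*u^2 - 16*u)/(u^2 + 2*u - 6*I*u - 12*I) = u*(u - 8)/(u - 6*I)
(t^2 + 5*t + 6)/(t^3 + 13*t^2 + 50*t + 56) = (t + 3)/(t^2 + 11*t + 28)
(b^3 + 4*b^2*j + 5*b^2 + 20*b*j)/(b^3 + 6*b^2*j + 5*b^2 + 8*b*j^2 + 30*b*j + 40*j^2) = b/(b + 2*j)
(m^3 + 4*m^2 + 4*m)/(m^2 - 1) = m*(m^2 + 4*m + 4)/(m^2 - 1)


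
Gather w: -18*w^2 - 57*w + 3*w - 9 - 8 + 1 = -18*w^2 - 54*w - 16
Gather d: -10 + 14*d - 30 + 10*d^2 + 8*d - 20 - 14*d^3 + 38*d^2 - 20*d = -14*d^3 + 48*d^2 + 2*d - 60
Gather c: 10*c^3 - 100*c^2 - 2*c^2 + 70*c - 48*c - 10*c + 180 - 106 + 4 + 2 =10*c^3 - 102*c^2 + 12*c + 80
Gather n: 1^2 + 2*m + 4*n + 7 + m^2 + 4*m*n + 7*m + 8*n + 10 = m^2 + 9*m + n*(4*m + 12) + 18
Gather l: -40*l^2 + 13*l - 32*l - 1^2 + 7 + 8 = -40*l^2 - 19*l + 14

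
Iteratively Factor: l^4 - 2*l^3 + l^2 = (l - 1)*(l^3 - l^2) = l*(l - 1)*(l^2 - l) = l*(l - 1)^2*(l)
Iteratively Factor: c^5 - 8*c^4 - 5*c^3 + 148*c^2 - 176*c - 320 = (c + 4)*(c^4 - 12*c^3 + 43*c^2 - 24*c - 80) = (c - 4)*(c + 4)*(c^3 - 8*c^2 + 11*c + 20) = (c - 4)^2*(c + 4)*(c^2 - 4*c - 5) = (c - 5)*(c - 4)^2*(c + 4)*(c + 1)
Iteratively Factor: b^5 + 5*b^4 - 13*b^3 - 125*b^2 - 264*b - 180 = (b + 3)*(b^4 + 2*b^3 - 19*b^2 - 68*b - 60) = (b - 5)*(b + 3)*(b^3 + 7*b^2 + 16*b + 12) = (b - 5)*(b + 2)*(b + 3)*(b^2 + 5*b + 6) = (b - 5)*(b + 2)^2*(b + 3)*(b + 3)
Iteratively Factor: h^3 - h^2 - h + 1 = (h + 1)*(h^2 - 2*h + 1) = (h - 1)*(h + 1)*(h - 1)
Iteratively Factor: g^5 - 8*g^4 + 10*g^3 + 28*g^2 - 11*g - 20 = (g - 1)*(g^4 - 7*g^3 + 3*g^2 + 31*g + 20) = (g - 5)*(g - 1)*(g^3 - 2*g^2 - 7*g - 4) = (g - 5)*(g - 1)*(g + 1)*(g^2 - 3*g - 4) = (g - 5)*(g - 1)*(g + 1)^2*(g - 4)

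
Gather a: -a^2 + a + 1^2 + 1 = -a^2 + a + 2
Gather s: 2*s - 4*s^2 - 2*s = -4*s^2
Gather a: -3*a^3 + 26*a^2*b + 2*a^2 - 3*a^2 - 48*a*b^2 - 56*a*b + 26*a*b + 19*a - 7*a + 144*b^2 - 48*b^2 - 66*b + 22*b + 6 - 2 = -3*a^3 + a^2*(26*b - 1) + a*(-48*b^2 - 30*b + 12) + 96*b^2 - 44*b + 4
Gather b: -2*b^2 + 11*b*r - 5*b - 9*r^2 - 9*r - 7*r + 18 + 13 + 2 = -2*b^2 + b*(11*r - 5) - 9*r^2 - 16*r + 33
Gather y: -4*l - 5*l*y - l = -5*l*y - 5*l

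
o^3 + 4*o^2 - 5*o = o*(o - 1)*(o + 5)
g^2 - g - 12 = (g - 4)*(g + 3)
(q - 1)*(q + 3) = q^2 + 2*q - 3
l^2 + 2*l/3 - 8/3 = (l - 4/3)*(l + 2)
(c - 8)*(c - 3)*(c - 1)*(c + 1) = c^4 - 11*c^3 + 23*c^2 + 11*c - 24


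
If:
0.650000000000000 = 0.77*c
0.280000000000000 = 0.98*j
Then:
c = 0.84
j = 0.29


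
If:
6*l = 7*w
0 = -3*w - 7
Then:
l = -49/18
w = -7/3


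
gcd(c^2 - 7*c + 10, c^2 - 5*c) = c - 5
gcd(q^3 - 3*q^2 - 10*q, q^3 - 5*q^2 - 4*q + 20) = q^2 - 3*q - 10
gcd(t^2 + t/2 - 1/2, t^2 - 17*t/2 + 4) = t - 1/2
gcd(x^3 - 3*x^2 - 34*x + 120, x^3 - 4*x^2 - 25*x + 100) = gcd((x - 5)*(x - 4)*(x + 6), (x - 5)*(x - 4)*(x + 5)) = x^2 - 9*x + 20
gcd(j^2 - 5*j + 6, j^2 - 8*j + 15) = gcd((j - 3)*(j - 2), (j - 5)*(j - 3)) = j - 3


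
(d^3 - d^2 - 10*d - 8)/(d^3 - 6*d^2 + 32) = (d + 1)/(d - 4)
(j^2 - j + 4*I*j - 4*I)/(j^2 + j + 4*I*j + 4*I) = (j - 1)/(j + 1)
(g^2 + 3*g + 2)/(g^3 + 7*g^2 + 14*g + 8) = 1/(g + 4)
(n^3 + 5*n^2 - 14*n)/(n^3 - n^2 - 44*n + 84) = n/(n - 6)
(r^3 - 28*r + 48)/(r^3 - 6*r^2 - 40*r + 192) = (r - 2)/(r - 8)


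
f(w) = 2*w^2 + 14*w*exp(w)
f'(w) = 14*w*exp(w) + 4*w + 14*exp(w)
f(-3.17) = 18.23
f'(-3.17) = -13.96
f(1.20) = 58.66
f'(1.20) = 107.06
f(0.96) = 36.94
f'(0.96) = 75.50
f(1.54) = 105.31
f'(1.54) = 172.03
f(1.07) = 45.96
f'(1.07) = 88.77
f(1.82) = 163.88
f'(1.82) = 250.94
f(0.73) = 22.27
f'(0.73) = 53.18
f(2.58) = 489.99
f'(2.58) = 671.76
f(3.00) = 861.59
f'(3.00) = 1136.79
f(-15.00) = 450.00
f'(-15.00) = -60.00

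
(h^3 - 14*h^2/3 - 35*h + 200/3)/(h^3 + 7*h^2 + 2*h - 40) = (3*h^2 - 29*h + 40)/(3*(h^2 + 2*h - 8))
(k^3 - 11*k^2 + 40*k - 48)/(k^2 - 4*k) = k - 7 + 12/k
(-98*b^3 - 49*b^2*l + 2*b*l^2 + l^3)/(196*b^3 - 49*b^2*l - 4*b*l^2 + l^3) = (-2*b - l)/(4*b - l)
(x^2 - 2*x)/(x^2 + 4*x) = (x - 2)/(x + 4)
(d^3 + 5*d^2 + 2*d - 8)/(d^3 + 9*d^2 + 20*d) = (d^2 + d - 2)/(d*(d + 5))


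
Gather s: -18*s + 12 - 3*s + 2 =14 - 21*s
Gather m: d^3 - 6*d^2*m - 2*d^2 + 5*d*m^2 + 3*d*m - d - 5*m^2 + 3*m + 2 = d^3 - 2*d^2 - d + m^2*(5*d - 5) + m*(-6*d^2 + 3*d + 3) + 2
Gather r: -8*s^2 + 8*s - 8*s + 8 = 8 - 8*s^2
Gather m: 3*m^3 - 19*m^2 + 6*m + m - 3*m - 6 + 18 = 3*m^3 - 19*m^2 + 4*m + 12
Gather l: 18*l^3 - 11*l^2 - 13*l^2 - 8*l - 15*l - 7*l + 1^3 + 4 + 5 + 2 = 18*l^3 - 24*l^2 - 30*l + 12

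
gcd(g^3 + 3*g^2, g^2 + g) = g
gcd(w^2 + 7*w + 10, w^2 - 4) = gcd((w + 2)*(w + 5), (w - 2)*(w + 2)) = w + 2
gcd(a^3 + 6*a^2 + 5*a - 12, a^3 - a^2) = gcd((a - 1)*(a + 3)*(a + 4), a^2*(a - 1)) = a - 1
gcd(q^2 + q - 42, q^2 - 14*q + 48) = q - 6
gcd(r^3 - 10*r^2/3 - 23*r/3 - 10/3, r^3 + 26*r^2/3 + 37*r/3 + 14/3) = r^2 + 5*r/3 + 2/3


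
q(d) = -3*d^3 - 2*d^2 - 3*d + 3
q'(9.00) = -768.00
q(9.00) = -2373.00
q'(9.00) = -768.00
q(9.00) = -2373.00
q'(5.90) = -339.89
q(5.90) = -700.46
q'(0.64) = -9.25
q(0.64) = -0.53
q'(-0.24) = -2.56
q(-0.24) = 3.65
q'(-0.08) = -2.74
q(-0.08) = 3.23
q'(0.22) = -4.32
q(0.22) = 2.21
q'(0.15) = -3.80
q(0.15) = 2.49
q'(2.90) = -90.29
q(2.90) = -95.69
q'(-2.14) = -35.66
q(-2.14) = 29.66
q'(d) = -9*d^2 - 4*d - 3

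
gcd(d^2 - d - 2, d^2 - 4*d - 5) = d + 1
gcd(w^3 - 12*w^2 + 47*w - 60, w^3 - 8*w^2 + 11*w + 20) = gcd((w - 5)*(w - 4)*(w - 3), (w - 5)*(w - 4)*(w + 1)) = w^2 - 9*w + 20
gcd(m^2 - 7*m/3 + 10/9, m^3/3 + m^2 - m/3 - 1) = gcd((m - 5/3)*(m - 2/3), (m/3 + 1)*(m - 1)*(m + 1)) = 1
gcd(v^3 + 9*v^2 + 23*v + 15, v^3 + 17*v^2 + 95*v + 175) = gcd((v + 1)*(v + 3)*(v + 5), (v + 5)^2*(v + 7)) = v + 5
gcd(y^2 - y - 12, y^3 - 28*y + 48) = y - 4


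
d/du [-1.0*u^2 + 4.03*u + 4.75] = 4.03 - 2.0*u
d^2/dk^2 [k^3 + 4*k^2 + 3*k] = 6*k + 8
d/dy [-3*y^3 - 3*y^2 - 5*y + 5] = -9*y^2 - 6*y - 5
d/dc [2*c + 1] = 2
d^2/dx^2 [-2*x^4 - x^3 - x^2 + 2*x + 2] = -24*x^2 - 6*x - 2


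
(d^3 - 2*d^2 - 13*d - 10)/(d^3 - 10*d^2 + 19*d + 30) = (d + 2)/(d - 6)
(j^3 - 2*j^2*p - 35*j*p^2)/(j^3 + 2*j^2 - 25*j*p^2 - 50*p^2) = j*(-j + 7*p)/(-j^2 + 5*j*p - 2*j + 10*p)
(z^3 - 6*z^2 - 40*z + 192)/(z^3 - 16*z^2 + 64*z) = (z^2 + 2*z - 24)/(z*(z - 8))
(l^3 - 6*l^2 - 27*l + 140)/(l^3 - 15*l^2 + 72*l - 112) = (l + 5)/(l - 4)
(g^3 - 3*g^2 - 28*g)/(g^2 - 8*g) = (g^2 - 3*g - 28)/(g - 8)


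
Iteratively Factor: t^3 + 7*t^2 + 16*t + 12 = (t + 2)*(t^2 + 5*t + 6) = (t + 2)*(t + 3)*(t + 2)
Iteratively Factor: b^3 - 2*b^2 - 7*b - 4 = (b + 1)*(b^2 - 3*b - 4) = (b - 4)*(b + 1)*(b + 1)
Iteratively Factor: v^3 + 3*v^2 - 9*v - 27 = (v - 3)*(v^2 + 6*v + 9) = (v - 3)*(v + 3)*(v + 3)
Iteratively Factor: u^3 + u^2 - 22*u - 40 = (u + 4)*(u^2 - 3*u - 10) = (u + 2)*(u + 4)*(u - 5)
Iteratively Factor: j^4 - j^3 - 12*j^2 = (j - 4)*(j^3 + 3*j^2) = j*(j - 4)*(j^2 + 3*j) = j*(j - 4)*(j + 3)*(j)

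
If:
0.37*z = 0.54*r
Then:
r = 0.685185185185185*z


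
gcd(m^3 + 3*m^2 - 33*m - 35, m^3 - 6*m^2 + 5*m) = m - 5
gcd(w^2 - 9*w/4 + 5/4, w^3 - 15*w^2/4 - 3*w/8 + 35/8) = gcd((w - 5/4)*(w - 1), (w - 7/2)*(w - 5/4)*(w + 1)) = w - 5/4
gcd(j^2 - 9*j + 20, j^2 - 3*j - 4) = j - 4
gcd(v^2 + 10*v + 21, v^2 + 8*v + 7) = v + 7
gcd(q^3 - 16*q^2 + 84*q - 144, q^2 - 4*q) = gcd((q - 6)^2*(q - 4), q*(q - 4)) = q - 4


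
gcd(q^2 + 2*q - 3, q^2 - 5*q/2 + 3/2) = q - 1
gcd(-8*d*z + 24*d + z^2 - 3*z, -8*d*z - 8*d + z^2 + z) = -8*d + z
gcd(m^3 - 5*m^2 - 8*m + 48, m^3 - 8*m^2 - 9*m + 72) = m + 3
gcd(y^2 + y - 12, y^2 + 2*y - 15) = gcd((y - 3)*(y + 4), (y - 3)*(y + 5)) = y - 3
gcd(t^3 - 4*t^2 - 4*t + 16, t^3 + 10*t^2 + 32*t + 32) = t + 2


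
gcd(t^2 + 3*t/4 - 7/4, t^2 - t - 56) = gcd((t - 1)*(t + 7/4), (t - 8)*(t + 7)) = 1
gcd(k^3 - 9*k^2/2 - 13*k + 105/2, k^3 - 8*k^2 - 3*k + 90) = k - 5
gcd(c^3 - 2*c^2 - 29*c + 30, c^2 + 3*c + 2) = 1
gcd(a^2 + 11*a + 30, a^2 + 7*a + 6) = a + 6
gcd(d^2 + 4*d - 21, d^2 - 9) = d - 3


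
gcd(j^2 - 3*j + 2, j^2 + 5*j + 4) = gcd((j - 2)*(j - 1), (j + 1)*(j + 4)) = 1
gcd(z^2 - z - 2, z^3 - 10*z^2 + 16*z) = z - 2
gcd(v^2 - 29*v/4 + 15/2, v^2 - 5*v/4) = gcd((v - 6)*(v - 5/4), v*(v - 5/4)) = v - 5/4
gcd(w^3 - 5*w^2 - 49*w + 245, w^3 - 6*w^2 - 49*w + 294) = w^2 - 49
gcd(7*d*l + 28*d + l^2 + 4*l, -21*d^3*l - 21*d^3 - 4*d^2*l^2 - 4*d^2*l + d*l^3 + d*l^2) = 1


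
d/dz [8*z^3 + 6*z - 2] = 24*z^2 + 6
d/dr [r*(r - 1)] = 2*r - 1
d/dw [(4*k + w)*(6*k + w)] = 10*k + 2*w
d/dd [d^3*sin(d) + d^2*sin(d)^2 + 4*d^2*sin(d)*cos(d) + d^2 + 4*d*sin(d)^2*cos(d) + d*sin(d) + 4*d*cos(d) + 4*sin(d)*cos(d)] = d^3*cos(d) + 3*d^2*sin(d) + d^2*sin(2*d) + 4*d^2*cos(2*d) - 5*d*sin(d) + 4*d*sin(2*d) + 3*d*sin(3*d) + d*cos(d) - d*cos(2*d) + 3*d + sin(d) + 5*cos(d) + 4*cos(2*d) - cos(3*d)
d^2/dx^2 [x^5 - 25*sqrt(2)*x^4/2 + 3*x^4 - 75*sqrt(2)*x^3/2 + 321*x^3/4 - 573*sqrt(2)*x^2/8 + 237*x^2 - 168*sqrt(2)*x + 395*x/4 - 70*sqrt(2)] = 20*x^3 - 150*sqrt(2)*x^2 + 36*x^2 - 225*sqrt(2)*x + 963*x/2 - 573*sqrt(2)/4 + 474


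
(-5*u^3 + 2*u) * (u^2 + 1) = -5*u^5 - 3*u^3 + 2*u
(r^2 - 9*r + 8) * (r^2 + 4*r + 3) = r^4 - 5*r^3 - 25*r^2 + 5*r + 24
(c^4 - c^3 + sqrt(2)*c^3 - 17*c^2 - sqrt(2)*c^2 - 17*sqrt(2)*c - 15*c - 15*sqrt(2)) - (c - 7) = c^4 - c^3 + sqrt(2)*c^3 - 17*c^2 - sqrt(2)*c^2 - 17*sqrt(2)*c - 16*c - 15*sqrt(2) + 7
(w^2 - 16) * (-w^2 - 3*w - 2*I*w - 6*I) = -w^4 - 3*w^3 - 2*I*w^3 + 16*w^2 - 6*I*w^2 + 48*w + 32*I*w + 96*I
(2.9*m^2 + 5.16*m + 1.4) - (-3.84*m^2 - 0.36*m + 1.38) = 6.74*m^2 + 5.52*m + 0.02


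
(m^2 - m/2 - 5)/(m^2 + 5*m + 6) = (m - 5/2)/(m + 3)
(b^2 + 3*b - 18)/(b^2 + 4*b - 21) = (b + 6)/(b + 7)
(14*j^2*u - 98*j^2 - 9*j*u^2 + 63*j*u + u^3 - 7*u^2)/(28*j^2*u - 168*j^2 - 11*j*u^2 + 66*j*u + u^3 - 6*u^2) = (-2*j*u + 14*j + u^2 - 7*u)/(-4*j*u + 24*j + u^2 - 6*u)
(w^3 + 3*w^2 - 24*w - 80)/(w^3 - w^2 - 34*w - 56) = (w^2 - w - 20)/(w^2 - 5*w - 14)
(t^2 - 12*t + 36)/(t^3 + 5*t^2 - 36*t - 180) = (t - 6)/(t^2 + 11*t + 30)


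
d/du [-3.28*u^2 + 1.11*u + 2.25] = 1.11 - 6.56*u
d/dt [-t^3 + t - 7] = 1 - 3*t^2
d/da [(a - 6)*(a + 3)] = 2*a - 3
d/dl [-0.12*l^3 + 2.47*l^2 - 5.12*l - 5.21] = -0.36*l^2 + 4.94*l - 5.12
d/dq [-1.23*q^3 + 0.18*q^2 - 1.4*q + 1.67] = -3.69*q^2 + 0.36*q - 1.4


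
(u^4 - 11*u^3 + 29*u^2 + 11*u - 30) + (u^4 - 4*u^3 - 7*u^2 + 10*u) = 2*u^4 - 15*u^3 + 22*u^2 + 21*u - 30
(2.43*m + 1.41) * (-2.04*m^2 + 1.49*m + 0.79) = -4.9572*m^3 + 0.7443*m^2 + 4.0206*m + 1.1139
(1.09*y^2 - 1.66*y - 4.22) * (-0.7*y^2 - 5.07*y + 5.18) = -0.763*y^4 - 4.3643*y^3 + 17.0164*y^2 + 12.7966*y - 21.8596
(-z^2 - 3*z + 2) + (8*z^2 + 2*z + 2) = 7*z^2 - z + 4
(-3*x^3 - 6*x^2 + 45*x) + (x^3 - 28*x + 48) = -2*x^3 - 6*x^2 + 17*x + 48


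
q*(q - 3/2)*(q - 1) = q^3 - 5*q^2/2 + 3*q/2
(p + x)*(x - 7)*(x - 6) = p*x^2 - 13*p*x + 42*p + x^3 - 13*x^2 + 42*x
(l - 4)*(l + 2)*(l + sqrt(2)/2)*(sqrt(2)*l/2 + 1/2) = sqrt(2)*l^4/2 - sqrt(2)*l^3 + l^3 - 15*sqrt(2)*l^2/4 - 2*l^2 - 8*l - sqrt(2)*l/2 - 2*sqrt(2)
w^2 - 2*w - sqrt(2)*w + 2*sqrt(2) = (w - 2)*(w - sqrt(2))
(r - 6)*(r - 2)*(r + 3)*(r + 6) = r^4 + r^3 - 42*r^2 - 36*r + 216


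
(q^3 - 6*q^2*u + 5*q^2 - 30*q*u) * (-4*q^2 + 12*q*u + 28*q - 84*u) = -4*q^5 + 36*q^4*u + 8*q^4 - 72*q^3*u^2 - 72*q^3*u + 140*q^3 + 144*q^2*u^2 - 1260*q^2*u + 2520*q*u^2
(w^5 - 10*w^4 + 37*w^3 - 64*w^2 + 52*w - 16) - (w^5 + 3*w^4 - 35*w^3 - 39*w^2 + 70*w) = -13*w^4 + 72*w^3 - 25*w^2 - 18*w - 16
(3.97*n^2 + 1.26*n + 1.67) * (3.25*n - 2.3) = 12.9025*n^3 - 5.036*n^2 + 2.5295*n - 3.841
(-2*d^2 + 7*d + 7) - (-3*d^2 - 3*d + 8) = d^2 + 10*d - 1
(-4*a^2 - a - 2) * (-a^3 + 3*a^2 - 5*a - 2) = 4*a^5 - 11*a^4 + 19*a^3 + 7*a^2 + 12*a + 4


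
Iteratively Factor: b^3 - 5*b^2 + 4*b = (b)*(b^2 - 5*b + 4) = b*(b - 4)*(b - 1)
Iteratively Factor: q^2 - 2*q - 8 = (q - 4)*(q + 2)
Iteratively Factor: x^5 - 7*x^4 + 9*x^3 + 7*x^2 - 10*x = (x + 1)*(x^4 - 8*x^3 + 17*x^2 - 10*x) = (x - 5)*(x + 1)*(x^3 - 3*x^2 + 2*x) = (x - 5)*(x - 1)*(x + 1)*(x^2 - 2*x) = x*(x - 5)*(x - 1)*(x + 1)*(x - 2)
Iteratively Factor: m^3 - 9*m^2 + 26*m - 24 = (m - 2)*(m^2 - 7*m + 12) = (m - 3)*(m - 2)*(m - 4)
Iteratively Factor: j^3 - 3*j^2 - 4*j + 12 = (j + 2)*(j^2 - 5*j + 6) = (j - 2)*(j + 2)*(j - 3)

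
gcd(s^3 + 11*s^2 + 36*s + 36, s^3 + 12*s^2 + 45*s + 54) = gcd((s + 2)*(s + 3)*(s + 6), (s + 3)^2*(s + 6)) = s^2 + 9*s + 18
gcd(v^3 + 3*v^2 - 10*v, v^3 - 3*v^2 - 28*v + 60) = v^2 + 3*v - 10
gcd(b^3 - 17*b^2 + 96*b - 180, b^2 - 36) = b - 6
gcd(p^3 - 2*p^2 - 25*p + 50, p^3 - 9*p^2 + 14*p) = p - 2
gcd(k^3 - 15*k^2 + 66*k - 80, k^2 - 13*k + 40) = k^2 - 13*k + 40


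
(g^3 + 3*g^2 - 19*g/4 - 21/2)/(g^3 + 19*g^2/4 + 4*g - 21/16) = 4*(g - 2)/(4*g - 1)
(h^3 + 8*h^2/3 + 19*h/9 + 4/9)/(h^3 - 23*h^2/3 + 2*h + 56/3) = (3*h^2 + 4*h + 1)/(3*(h^2 - 9*h + 14))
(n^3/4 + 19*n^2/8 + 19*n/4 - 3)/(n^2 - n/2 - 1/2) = (-2*n^3 - 19*n^2 - 38*n + 24)/(4*(-2*n^2 + n + 1))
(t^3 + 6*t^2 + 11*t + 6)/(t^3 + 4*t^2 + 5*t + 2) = (t + 3)/(t + 1)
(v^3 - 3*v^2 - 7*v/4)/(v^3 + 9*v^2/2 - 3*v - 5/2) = v*(2*v - 7)/(2*(v^2 + 4*v - 5))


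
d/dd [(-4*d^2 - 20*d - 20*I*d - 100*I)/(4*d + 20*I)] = -1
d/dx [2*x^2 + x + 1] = 4*x + 1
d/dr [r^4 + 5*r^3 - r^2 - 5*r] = 4*r^3 + 15*r^2 - 2*r - 5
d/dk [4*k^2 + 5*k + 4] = 8*k + 5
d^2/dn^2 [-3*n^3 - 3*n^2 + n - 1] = -18*n - 6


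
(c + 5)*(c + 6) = c^2 + 11*c + 30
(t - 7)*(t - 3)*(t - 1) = t^3 - 11*t^2 + 31*t - 21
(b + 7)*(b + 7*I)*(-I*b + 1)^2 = -b^4 - 7*b^3 - 9*I*b^3 + 15*b^2 - 63*I*b^2 + 105*b + 7*I*b + 49*I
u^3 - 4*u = u*(u - 2)*(u + 2)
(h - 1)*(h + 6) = h^2 + 5*h - 6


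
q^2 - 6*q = q*(q - 6)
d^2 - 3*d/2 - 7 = (d - 7/2)*(d + 2)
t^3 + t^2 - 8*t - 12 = (t - 3)*(t + 2)^2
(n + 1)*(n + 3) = n^2 + 4*n + 3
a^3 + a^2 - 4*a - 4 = (a - 2)*(a + 1)*(a + 2)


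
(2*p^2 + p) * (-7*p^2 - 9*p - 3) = -14*p^4 - 25*p^3 - 15*p^2 - 3*p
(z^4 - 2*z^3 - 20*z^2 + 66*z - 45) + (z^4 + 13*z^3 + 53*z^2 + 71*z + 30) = 2*z^4 + 11*z^3 + 33*z^2 + 137*z - 15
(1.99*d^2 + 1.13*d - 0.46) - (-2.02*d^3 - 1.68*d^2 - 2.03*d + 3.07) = 2.02*d^3 + 3.67*d^2 + 3.16*d - 3.53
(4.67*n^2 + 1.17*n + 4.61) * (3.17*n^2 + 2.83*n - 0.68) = 14.8039*n^4 + 16.925*n^3 + 14.7492*n^2 + 12.2507*n - 3.1348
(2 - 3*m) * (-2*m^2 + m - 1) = 6*m^3 - 7*m^2 + 5*m - 2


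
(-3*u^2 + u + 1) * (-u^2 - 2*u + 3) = 3*u^4 + 5*u^3 - 12*u^2 + u + 3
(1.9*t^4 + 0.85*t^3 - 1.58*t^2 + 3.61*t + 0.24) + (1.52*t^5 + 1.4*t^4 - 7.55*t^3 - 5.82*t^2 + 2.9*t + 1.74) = 1.52*t^5 + 3.3*t^4 - 6.7*t^3 - 7.4*t^2 + 6.51*t + 1.98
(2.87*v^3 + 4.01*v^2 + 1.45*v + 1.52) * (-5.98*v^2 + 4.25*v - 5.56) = -17.1626*v^5 - 11.7823*v^4 - 7.5857*v^3 - 25.2227*v^2 - 1.602*v - 8.4512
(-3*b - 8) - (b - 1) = -4*b - 7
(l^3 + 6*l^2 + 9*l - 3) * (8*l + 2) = 8*l^4 + 50*l^3 + 84*l^2 - 6*l - 6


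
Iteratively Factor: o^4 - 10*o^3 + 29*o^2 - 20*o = (o - 4)*(o^3 - 6*o^2 + 5*o) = (o - 4)*(o - 1)*(o^2 - 5*o) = (o - 5)*(o - 4)*(o - 1)*(o)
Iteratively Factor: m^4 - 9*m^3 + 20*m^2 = (m)*(m^3 - 9*m^2 + 20*m) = m^2*(m^2 - 9*m + 20) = m^2*(m - 5)*(m - 4)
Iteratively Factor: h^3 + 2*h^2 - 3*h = (h + 3)*(h^2 - h) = h*(h + 3)*(h - 1)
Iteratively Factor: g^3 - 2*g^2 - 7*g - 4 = (g - 4)*(g^2 + 2*g + 1) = (g - 4)*(g + 1)*(g + 1)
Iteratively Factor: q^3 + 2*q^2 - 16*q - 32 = (q + 2)*(q^2 - 16) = (q - 4)*(q + 2)*(q + 4)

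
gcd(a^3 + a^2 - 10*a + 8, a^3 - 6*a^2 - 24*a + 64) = a^2 + 2*a - 8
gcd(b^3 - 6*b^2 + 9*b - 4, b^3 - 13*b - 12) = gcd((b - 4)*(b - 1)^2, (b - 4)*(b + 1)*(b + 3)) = b - 4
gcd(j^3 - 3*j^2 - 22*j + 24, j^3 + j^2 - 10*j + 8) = j^2 + 3*j - 4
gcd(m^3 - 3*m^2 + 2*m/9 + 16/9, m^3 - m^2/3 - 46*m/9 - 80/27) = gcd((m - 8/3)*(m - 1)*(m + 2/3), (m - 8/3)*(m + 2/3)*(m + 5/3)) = m^2 - 2*m - 16/9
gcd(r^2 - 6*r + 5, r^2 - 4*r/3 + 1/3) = r - 1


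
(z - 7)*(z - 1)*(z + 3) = z^3 - 5*z^2 - 17*z + 21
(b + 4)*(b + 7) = b^2 + 11*b + 28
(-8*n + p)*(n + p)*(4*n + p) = -32*n^3 - 36*n^2*p - 3*n*p^2 + p^3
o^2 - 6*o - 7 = (o - 7)*(o + 1)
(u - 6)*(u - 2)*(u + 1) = u^3 - 7*u^2 + 4*u + 12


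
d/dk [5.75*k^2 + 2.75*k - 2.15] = 11.5*k + 2.75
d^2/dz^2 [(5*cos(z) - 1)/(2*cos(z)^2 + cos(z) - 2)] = (-180*sin(z)^4*cos(z) + 26*sin(z)^4 - 35*sin(z)^2 + 89*cos(z)/2 - 117*cos(3*z)/2 + 10*cos(5*z) + 19)/(-2*sin(z)^2 + cos(z))^3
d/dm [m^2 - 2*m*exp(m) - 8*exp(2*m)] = -2*m*exp(m) + 2*m - 16*exp(2*m) - 2*exp(m)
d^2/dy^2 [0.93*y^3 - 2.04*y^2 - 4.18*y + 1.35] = 5.58*y - 4.08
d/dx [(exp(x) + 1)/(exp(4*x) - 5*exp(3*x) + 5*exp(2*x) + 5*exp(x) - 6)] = (-3*exp(2*x) + 12*exp(x) - 11)*exp(x)/(exp(6*x) - 12*exp(5*x) + 58*exp(4*x) - 144*exp(3*x) + 193*exp(2*x) - 132*exp(x) + 36)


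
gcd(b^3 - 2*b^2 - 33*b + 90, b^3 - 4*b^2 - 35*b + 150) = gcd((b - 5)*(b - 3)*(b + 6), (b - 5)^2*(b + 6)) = b^2 + b - 30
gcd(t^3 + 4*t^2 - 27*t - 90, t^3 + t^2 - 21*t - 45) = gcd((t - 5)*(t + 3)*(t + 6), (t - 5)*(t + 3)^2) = t^2 - 2*t - 15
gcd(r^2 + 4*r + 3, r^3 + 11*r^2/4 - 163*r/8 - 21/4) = 1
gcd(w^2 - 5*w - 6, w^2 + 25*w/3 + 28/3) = 1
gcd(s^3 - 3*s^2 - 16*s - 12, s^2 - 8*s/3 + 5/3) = 1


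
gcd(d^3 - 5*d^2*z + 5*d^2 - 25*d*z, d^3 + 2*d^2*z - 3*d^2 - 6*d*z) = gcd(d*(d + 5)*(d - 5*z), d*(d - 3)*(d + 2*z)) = d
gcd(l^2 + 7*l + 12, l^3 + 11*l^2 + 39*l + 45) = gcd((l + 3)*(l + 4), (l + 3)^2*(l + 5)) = l + 3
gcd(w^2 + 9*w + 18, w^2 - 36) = w + 6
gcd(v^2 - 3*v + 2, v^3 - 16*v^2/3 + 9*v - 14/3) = v^2 - 3*v + 2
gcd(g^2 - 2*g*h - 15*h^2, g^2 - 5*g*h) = g - 5*h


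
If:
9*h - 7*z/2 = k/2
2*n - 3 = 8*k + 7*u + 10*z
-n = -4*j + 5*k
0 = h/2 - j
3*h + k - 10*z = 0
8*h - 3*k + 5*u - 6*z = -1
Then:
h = -136/18289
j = -68/18289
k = -1272/18289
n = 6088/18289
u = -4405/18289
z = -168/18289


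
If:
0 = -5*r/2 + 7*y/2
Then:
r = 7*y/5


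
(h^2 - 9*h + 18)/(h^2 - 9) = (h - 6)/(h + 3)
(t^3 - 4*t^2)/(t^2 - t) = t*(t - 4)/(t - 1)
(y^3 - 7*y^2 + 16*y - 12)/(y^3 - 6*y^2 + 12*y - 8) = (y - 3)/(y - 2)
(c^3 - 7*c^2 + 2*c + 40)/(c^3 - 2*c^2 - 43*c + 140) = (c + 2)/(c + 7)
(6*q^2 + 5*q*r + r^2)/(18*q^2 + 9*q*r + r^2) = (2*q + r)/(6*q + r)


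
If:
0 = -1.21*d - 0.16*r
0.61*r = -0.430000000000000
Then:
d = 0.09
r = -0.70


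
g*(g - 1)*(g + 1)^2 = g^4 + g^3 - g^2 - g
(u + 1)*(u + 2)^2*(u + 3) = u^4 + 8*u^3 + 23*u^2 + 28*u + 12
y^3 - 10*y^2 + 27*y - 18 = (y - 6)*(y - 3)*(y - 1)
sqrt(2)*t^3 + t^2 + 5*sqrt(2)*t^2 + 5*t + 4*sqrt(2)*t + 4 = (t + 1)*(t + 4)*(sqrt(2)*t + 1)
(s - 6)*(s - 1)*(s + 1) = s^3 - 6*s^2 - s + 6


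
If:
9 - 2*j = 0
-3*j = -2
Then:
No Solution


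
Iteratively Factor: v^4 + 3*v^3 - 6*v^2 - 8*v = (v)*(v^3 + 3*v^2 - 6*v - 8) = v*(v + 4)*(v^2 - v - 2) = v*(v + 1)*(v + 4)*(v - 2)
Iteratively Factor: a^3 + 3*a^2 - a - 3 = (a - 1)*(a^2 + 4*a + 3) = (a - 1)*(a + 1)*(a + 3)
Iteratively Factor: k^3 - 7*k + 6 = (k - 1)*(k^2 + k - 6) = (k - 1)*(k + 3)*(k - 2)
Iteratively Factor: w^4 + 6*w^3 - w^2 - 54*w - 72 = (w + 2)*(w^3 + 4*w^2 - 9*w - 36) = (w + 2)*(w + 3)*(w^2 + w - 12) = (w - 3)*(w + 2)*(w + 3)*(w + 4)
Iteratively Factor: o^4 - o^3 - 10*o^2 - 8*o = (o + 2)*(o^3 - 3*o^2 - 4*o) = o*(o + 2)*(o^2 - 3*o - 4) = o*(o - 4)*(o + 2)*(o + 1)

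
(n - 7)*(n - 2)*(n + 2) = n^3 - 7*n^2 - 4*n + 28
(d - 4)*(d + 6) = d^2 + 2*d - 24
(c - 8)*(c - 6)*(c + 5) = c^3 - 9*c^2 - 22*c + 240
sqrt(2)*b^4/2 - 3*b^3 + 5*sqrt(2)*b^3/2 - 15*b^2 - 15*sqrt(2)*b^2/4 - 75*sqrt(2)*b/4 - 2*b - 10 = (b + 5)*(b - 4*sqrt(2))*(b + sqrt(2)/2)*(sqrt(2)*b/2 + 1/2)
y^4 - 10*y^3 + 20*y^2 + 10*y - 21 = (y - 7)*(y - 3)*(y - 1)*(y + 1)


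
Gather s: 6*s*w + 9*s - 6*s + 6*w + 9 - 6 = s*(6*w + 3) + 6*w + 3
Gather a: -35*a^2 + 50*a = -35*a^2 + 50*a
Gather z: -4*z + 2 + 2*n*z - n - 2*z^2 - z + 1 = -n - 2*z^2 + z*(2*n - 5) + 3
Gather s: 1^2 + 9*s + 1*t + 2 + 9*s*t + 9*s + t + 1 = s*(9*t + 18) + 2*t + 4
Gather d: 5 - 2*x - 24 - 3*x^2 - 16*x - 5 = -3*x^2 - 18*x - 24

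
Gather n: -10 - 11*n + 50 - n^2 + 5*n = -n^2 - 6*n + 40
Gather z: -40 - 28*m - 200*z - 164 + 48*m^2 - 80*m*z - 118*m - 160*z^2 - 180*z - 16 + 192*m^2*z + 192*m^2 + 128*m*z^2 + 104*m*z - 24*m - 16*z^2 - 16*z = 240*m^2 - 170*m + z^2*(128*m - 176) + z*(192*m^2 + 24*m - 396) - 220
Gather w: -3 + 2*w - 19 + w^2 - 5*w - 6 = w^2 - 3*w - 28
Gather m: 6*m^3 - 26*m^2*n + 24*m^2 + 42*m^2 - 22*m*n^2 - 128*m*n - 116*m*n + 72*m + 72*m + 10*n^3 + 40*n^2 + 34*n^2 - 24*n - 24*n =6*m^3 + m^2*(66 - 26*n) + m*(-22*n^2 - 244*n + 144) + 10*n^3 + 74*n^2 - 48*n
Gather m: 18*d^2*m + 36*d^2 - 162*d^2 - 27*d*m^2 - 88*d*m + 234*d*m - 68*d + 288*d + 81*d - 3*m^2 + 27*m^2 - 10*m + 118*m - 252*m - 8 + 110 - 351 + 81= -126*d^2 + 301*d + m^2*(24 - 27*d) + m*(18*d^2 + 146*d - 144) - 168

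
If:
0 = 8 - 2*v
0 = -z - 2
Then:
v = 4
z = -2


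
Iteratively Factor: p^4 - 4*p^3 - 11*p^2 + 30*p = (p + 3)*(p^3 - 7*p^2 + 10*p) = (p - 2)*(p + 3)*(p^2 - 5*p) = p*(p - 2)*(p + 3)*(p - 5)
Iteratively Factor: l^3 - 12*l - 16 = (l - 4)*(l^2 + 4*l + 4) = (l - 4)*(l + 2)*(l + 2)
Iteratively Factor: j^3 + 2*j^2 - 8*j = (j)*(j^2 + 2*j - 8) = j*(j + 4)*(j - 2)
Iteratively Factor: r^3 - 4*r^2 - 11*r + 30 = (r + 3)*(r^2 - 7*r + 10) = (r - 2)*(r + 3)*(r - 5)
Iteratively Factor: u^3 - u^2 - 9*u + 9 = (u + 3)*(u^2 - 4*u + 3) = (u - 3)*(u + 3)*(u - 1)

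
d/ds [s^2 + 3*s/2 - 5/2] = 2*s + 3/2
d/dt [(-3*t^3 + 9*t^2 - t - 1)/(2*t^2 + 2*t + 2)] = t*(-3*t^3 - 6*t^2 + t + 20)/(2*(t^4 + 2*t^3 + 3*t^2 + 2*t + 1))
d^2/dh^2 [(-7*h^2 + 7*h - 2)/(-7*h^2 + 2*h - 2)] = 10*(-49*h^3 + 42*h - 4)/(343*h^6 - 294*h^5 + 378*h^4 - 176*h^3 + 108*h^2 - 24*h + 8)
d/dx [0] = 0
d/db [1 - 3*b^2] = -6*b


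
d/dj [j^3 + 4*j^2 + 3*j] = 3*j^2 + 8*j + 3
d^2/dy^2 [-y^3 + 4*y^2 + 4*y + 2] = 8 - 6*y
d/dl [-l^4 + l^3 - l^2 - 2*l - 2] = -4*l^3 + 3*l^2 - 2*l - 2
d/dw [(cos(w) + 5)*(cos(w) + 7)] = -2*(cos(w) + 6)*sin(w)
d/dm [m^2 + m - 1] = 2*m + 1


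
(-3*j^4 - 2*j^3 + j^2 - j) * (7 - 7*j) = 21*j^5 - 7*j^4 - 21*j^3 + 14*j^2 - 7*j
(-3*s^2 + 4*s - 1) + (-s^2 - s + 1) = -4*s^2 + 3*s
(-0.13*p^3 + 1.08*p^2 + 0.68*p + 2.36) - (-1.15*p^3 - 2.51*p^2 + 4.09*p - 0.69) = 1.02*p^3 + 3.59*p^2 - 3.41*p + 3.05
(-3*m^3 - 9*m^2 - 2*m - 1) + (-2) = -3*m^3 - 9*m^2 - 2*m - 3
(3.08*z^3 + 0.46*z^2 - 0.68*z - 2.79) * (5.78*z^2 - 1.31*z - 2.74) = 17.8024*z^5 - 1.376*z^4 - 12.9722*z^3 - 16.4958*z^2 + 5.5181*z + 7.6446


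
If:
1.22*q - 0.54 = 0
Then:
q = 0.44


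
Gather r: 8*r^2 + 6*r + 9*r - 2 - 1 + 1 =8*r^2 + 15*r - 2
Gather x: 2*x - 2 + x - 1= 3*x - 3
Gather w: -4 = -4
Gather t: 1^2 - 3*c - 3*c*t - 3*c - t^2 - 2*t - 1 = -6*c - t^2 + t*(-3*c - 2)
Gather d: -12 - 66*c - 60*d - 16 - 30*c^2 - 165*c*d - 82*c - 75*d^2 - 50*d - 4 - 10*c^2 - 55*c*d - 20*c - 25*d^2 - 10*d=-40*c^2 - 168*c - 100*d^2 + d*(-220*c - 120) - 32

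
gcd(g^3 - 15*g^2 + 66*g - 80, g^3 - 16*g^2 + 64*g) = g - 8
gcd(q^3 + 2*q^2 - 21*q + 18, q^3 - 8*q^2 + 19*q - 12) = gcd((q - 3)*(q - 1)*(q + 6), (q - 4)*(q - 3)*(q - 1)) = q^2 - 4*q + 3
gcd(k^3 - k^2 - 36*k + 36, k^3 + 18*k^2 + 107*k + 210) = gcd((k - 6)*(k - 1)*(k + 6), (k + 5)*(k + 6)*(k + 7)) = k + 6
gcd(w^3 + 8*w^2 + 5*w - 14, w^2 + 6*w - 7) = w^2 + 6*w - 7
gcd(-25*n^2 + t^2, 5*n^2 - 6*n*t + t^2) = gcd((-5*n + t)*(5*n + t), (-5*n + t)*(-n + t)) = -5*n + t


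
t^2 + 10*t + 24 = (t + 4)*(t + 6)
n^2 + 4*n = n*(n + 4)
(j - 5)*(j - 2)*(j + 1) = j^3 - 6*j^2 + 3*j + 10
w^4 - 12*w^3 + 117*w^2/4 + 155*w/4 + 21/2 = (w - 7)*(w - 6)*(w + 1/2)^2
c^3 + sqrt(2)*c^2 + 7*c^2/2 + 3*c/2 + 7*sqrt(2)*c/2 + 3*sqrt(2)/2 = (c + 1/2)*(c + 3)*(c + sqrt(2))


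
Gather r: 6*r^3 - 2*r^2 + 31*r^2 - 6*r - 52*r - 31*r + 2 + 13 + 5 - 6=6*r^3 + 29*r^2 - 89*r + 14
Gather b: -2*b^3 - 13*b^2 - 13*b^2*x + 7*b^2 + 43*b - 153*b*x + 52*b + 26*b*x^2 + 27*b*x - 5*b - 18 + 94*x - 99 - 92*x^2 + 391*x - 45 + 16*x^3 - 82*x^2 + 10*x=-2*b^3 + b^2*(-13*x - 6) + b*(26*x^2 - 126*x + 90) + 16*x^3 - 174*x^2 + 495*x - 162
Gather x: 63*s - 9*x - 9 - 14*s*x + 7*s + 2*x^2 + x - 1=70*s + 2*x^2 + x*(-14*s - 8) - 10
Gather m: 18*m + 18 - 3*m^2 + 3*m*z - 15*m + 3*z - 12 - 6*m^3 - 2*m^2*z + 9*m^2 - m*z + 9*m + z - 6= -6*m^3 + m^2*(6 - 2*z) + m*(2*z + 12) + 4*z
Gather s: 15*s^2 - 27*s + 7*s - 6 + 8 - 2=15*s^2 - 20*s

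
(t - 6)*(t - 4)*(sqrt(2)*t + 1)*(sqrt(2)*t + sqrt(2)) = 2*t^4 - 18*t^3 + sqrt(2)*t^3 - 9*sqrt(2)*t^2 + 28*t^2 + 14*sqrt(2)*t + 48*t + 24*sqrt(2)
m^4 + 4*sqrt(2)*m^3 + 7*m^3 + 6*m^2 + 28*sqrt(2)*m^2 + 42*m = m*(m + 7)*(m + sqrt(2))*(m + 3*sqrt(2))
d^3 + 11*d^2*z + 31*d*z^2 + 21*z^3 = (d + z)*(d + 3*z)*(d + 7*z)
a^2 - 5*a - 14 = (a - 7)*(a + 2)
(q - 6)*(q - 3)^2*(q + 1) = q^4 - 11*q^3 + 33*q^2 - 9*q - 54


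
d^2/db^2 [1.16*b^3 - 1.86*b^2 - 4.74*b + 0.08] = 6.96*b - 3.72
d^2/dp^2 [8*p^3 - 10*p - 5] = 48*p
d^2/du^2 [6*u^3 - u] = 36*u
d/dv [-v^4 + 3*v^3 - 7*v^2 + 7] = v*(-4*v^2 + 9*v - 14)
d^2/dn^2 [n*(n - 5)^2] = 6*n - 20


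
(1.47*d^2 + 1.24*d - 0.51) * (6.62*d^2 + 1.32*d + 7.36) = 9.7314*d^4 + 10.1492*d^3 + 9.0798*d^2 + 8.4532*d - 3.7536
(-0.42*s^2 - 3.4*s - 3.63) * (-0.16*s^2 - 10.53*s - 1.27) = 0.0672*s^4 + 4.9666*s^3 + 36.9162*s^2 + 42.5419*s + 4.6101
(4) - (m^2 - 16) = 20 - m^2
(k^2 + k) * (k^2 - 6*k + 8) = k^4 - 5*k^3 + 2*k^2 + 8*k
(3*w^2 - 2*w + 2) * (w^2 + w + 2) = 3*w^4 + w^3 + 6*w^2 - 2*w + 4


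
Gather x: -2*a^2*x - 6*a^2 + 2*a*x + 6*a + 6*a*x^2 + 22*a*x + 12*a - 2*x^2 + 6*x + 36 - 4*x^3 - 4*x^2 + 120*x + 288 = -6*a^2 + 18*a - 4*x^3 + x^2*(6*a - 6) + x*(-2*a^2 + 24*a + 126) + 324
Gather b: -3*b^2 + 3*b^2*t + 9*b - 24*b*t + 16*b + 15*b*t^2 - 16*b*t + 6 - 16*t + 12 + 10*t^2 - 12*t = b^2*(3*t - 3) + b*(15*t^2 - 40*t + 25) + 10*t^2 - 28*t + 18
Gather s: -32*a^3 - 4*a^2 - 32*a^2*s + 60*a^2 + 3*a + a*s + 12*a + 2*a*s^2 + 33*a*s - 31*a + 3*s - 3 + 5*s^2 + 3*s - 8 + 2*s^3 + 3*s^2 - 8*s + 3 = -32*a^3 + 56*a^2 - 16*a + 2*s^3 + s^2*(2*a + 8) + s*(-32*a^2 + 34*a - 2) - 8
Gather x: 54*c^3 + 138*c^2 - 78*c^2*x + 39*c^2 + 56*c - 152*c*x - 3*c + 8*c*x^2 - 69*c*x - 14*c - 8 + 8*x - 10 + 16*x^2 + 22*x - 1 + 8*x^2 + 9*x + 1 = 54*c^3 + 177*c^2 + 39*c + x^2*(8*c + 24) + x*(-78*c^2 - 221*c + 39) - 18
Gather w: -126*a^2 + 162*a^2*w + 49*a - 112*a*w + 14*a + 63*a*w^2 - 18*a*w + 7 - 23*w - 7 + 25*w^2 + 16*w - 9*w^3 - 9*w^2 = -126*a^2 + 63*a - 9*w^3 + w^2*(63*a + 16) + w*(162*a^2 - 130*a - 7)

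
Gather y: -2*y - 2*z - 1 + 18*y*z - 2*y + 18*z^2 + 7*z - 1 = y*(18*z - 4) + 18*z^2 + 5*z - 2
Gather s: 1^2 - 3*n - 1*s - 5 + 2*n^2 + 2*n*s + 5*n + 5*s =2*n^2 + 2*n + s*(2*n + 4) - 4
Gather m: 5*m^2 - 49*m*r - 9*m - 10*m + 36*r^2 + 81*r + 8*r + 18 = 5*m^2 + m*(-49*r - 19) + 36*r^2 + 89*r + 18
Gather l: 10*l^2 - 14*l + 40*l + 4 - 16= 10*l^2 + 26*l - 12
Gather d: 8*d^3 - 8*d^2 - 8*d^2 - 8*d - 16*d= 8*d^3 - 16*d^2 - 24*d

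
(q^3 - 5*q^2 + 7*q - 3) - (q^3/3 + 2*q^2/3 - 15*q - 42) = 2*q^3/3 - 17*q^2/3 + 22*q + 39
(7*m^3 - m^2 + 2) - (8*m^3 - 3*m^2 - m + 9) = -m^3 + 2*m^2 + m - 7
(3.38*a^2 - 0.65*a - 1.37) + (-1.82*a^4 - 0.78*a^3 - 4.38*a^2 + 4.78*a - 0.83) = -1.82*a^4 - 0.78*a^3 - 1.0*a^2 + 4.13*a - 2.2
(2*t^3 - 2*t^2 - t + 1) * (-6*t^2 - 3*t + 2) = -12*t^5 + 6*t^4 + 16*t^3 - 7*t^2 - 5*t + 2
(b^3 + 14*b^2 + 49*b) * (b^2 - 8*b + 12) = b^5 + 6*b^4 - 51*b^3 - 224*b^2 + 588*b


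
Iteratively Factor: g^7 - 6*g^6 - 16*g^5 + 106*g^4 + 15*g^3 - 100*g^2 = (g + 1)*(g^6 - 7*g^5 - 9*g^4 + 115*g^3 - 100*g^2) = (g - 5)*(g + 1)*(g^5 - 2*g^4 - 19*g^3 + 20*g^2) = (g - 5)*(g + 1)*(g + 4)*(g^4 - 6*g^3 + 5*g^2) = g*(g - 5)*(g + 1)*(g + 4)*(g^3 - 6*g^2 + 5*g) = g*(g - 5)*(g - 1)*(g + 1)*(g + 4)*(g^2 - 5*g) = g*(g - 5)^2*(g - 1)*(g + 1)*(g + 4)*(g)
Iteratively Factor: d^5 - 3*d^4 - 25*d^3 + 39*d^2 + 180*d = (d + 3)*(d^4 - 6*d^3 - 7*d^2 + 60*d) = (d - 5)*(d + 3)*(d^3 - d^2 - 12*d) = (d - 5)*(d + 3)^2*(d^2 - 4*d) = d*(d - 5)*(d + 3)^2*(d - 4)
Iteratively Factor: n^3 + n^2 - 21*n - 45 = (n + 3)*(n^2 - 2*n - 15) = (n - 5)*(n + 3)*(n + 3)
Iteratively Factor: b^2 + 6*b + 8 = (b + 4)*(b + 2)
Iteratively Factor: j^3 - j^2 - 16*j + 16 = (j + 4)*(j^2 - 5*j + 4) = (j - 1)*(j + 4)*(j - 4)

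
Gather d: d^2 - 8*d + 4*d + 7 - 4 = d^2 - 4*d + 3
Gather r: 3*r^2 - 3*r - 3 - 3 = 3*r^2 - 3*r - 6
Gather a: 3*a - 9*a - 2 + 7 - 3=2 - 6*a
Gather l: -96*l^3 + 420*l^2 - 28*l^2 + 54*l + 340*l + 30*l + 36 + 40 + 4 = -96*l^3 + 392*l^2 + 424*l + 80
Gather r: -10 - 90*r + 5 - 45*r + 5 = -135*r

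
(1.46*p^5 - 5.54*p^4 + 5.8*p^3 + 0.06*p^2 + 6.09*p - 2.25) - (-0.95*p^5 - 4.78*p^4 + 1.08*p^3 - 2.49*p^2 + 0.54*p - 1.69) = 2.41*p^5 - 0.76*p^4 + 4.72*p^3 + 2.55*p^2 + 5.55*p - 0.56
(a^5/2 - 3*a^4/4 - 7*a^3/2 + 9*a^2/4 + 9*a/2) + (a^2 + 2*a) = a^5/2 - 3*a^4/4 - 7*a^3/2 + 13*a^2/4 + 13*a/2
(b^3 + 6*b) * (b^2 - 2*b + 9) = b^5 - 2*b^4 + 15*b^3 - 12*b^2 + 54*b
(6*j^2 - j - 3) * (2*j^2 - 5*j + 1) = 12*j^4 - 32*j^3 + 5*j^2 + 14*j - 3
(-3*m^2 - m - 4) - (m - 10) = -3*m^2 - 2*m + 6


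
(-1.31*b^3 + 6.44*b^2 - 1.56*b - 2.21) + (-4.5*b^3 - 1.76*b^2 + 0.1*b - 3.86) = -5.81*b^3 + 4.68*b^2 - 1.46*b - 6.07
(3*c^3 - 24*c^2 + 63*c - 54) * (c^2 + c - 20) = 3*c^5 - 21*c^4 - 21*c^3 + 489*c^2 - 1314*c + 1080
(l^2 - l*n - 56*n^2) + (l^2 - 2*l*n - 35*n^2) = 2*l^2 - 3*l*n - 91*n^2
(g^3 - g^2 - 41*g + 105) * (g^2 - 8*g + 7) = g^5 - 9*g^4 - 26*g^3 + 426*g^2 - 1127*g + 735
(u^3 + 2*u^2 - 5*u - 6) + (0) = u^3 + 2*u^2 - 5*u - 6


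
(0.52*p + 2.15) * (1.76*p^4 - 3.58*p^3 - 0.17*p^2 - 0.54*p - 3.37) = 0.9152*p^5 + 1.9224*p^4 - 7.7854*p^3 - 0.6463*p^2 - 2.9134*p - 7.2455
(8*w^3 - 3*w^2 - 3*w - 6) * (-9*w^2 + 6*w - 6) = -72*w^5 + 75*w^4 - 39*w^3 + 54*w^2 - 18*w + 36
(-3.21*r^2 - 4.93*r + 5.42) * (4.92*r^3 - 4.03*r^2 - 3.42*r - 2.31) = -15.7932*r^5 - 11.3193*r^4 + 57.5125*r^3 + 2.4331*r^2 - 7.1481*r - 12.5202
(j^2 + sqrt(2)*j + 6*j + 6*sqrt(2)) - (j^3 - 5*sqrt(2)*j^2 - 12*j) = -j^3 + j^2 + 5*sqrt(2)*j^2 + sqrt(2)*j + 18*j + 6*sqrt(2)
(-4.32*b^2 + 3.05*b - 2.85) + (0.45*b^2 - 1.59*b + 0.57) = -3.87*b^2 + 1.46*b - 2.28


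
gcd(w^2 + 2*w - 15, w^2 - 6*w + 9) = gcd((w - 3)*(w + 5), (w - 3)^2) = w - 3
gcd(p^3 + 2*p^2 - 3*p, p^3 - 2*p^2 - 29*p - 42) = p + 3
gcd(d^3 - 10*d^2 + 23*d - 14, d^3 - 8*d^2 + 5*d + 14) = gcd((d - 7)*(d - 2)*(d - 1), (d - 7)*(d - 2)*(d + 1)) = d^2 - 9*d + 14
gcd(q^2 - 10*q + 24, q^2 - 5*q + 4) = q - 4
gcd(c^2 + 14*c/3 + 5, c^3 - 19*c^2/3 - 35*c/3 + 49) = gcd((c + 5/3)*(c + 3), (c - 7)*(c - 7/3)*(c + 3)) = c + 3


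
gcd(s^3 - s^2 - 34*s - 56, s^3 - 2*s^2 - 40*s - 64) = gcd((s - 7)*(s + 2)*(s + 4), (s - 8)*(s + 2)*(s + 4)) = s^2 + 6*s + 8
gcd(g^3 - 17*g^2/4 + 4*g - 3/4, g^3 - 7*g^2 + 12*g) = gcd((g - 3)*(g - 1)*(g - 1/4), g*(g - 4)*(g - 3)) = g - 3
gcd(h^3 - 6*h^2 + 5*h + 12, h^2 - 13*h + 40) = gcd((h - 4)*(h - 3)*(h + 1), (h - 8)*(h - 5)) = 1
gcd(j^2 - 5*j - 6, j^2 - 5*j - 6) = j^2 - 5*j - 6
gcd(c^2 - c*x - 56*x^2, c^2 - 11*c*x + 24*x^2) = -c + 8*x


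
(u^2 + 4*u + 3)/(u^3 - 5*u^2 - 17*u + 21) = (u + 1)/(u^2 - 8*u + 7)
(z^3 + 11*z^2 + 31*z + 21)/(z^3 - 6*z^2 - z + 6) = (z^2 + 10*z + 21)/(z^2 - 7*z + 6)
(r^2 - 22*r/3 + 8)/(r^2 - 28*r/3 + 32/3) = (r - 6)/(r - 8)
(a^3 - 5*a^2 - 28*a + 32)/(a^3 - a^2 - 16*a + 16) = (a - 8)/(a - 4)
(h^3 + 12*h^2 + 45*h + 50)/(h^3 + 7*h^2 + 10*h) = (h + 5)/h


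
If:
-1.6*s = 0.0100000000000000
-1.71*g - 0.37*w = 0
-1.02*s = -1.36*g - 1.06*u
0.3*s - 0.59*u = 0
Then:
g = -0.00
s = -0.01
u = -0.00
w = 0.01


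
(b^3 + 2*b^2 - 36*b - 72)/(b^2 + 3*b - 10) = (b^3 + 2*b^2 - 36*b - 72)/(b^2 + 3*b - 10)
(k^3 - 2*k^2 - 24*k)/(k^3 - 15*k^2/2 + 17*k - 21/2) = 2*k*(k^2 - 2*k - 24)/(2*k^3 - 15*k^2 + 34*k - 21)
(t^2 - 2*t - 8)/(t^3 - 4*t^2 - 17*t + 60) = (t^2 - 2*t - 8)/(t^3 - 4*t^2 - 17*t + 60)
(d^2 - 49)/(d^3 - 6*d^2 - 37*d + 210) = (d + 7)/(d^2 + d - 30)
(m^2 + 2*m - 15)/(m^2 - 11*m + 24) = (m + 5)/(m - 8)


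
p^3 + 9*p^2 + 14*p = p*(p + 2)*(p + 7)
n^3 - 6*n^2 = n^2*(n - 6)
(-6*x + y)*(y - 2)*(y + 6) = -6*x*y^2 - 24*x*y + 72*x + y^3 + 4*y^2 - 12*y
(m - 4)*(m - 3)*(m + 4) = m^3 - 3*m^2 - 16*m + 48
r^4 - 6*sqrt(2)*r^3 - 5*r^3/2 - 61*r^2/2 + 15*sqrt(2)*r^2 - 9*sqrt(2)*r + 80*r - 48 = (r - 3/2)*(r - 1)*(r - 8*sqrt(2))*(r + 2*sqrt(2))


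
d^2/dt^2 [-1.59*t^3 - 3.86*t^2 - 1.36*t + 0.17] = -9.54*t - 7.72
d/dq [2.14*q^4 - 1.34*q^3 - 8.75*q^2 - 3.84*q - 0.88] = 8.56*q^3 - 4.02*q^2 - 17.5*q - 3.84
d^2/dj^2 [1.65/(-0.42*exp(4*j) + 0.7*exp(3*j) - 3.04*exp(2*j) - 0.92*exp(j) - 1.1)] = (-1.65*(1.68*exp(3*j) - 2.1*exp(2*j) + 6.08*exp(j) + 0.92)*(3.36*exp(3*j) - 4.2*exp(2*j) + 12.16*exp(j) + 1.84)*exp(j) + (11.088*exp(3*j) - 10.395*exp(2*j) + 20.064*exp(j) + 1.518)*(0.42*exp(4*j) - 0.7*exp(3*j) + 3.04*exp(2*j) + 0.92*exp(j) + 1.1))*exp(j)/(0.42*exp(4*j) - 0.7*exp(3*j) + 3.04*exp(2*j) + 0.92*exp(j) + 1.1)^3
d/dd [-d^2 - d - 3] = -2*d - 1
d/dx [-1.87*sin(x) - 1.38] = -1.87*cos(x)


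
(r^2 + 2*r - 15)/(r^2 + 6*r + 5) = (r - 3)/(r + 1)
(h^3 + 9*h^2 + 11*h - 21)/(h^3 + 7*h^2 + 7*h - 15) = (h + 7)/(h + 5)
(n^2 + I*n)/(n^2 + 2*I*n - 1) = n/(n + I)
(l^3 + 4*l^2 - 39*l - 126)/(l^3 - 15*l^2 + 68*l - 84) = (l^2 + 10*l + 21)/(l^2 - 9*l + 14)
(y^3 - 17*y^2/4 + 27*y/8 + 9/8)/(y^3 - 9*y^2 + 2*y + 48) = (8*y^2 - 10*y - 3)/(8*(y^2 - 6*y - 16))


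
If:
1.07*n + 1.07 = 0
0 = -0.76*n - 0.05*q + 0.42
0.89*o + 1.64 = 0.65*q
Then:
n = -1.00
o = 15.39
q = 23.60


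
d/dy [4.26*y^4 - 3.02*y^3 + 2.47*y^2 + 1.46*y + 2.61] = 17.04*y^3 - 9.06*y^2 + 4.94*y + 1.46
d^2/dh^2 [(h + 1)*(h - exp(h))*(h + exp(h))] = -4*h*exp(2*h) + 6*h - 8*exp(2*h) + 2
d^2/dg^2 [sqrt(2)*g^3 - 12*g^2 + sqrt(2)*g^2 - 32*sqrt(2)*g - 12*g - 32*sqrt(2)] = 6*sqrt(2)*g - 24 + 2*sqrt(2)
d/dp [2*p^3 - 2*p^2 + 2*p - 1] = 6*p^2 - 4*p + 2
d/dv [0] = 0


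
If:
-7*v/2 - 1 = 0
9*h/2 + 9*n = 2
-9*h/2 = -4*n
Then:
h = 16/117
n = 2/13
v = -2/7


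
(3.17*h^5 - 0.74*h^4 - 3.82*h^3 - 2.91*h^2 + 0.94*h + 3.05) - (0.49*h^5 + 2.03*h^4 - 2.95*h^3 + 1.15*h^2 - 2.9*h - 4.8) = 2.68*h^5 - 2.77*h^4 - 0.87*h^3 - 4.06*h^2 + 3.84*h + 7.85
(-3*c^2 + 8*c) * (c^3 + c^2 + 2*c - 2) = -3*c^5 + 5*c^4 + 2*c^3 + 22*c^2 - 16*c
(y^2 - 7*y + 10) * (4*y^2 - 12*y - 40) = 4*y^4 - 40*y^3 + 84*y^2 + 160*y - 400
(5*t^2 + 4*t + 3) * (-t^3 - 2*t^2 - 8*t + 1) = -5*t^5 - 14*t^4 - 51*t^3 - 33*t^2 - 20*t + 3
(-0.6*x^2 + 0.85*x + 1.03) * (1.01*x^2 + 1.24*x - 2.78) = -0.606*x^4 + 0.1145*x^3 + 3.7623*x^2 - 1.0858*x - 2.8634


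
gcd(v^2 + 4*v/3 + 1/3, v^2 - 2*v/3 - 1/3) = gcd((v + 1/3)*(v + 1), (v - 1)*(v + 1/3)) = v + 1/3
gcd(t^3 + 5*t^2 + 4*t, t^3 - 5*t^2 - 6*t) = t^2 + t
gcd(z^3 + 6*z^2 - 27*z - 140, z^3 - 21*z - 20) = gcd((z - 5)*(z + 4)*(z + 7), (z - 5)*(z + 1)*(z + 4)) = z^2 - z - 20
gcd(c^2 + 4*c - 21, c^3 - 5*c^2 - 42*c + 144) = c - 3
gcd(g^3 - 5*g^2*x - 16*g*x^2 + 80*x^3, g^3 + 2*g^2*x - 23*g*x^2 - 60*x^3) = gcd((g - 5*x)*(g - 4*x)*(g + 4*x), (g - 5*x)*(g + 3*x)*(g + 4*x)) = -g^2 + g*x + 20*x^2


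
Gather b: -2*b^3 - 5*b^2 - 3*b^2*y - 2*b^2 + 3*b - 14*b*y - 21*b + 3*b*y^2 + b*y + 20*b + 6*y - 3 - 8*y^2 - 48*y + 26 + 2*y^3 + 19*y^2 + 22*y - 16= -2*b^3 + b^2*(-3*y - 7) + b*(3*y^2 - 13*y + 2) + 2*y^3 + 11*y^2 - 20*y + 7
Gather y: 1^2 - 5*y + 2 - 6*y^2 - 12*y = -6*y^2 - 17*y + 3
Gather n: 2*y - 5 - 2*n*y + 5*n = n*(5 - 2*y) + 2*y - 5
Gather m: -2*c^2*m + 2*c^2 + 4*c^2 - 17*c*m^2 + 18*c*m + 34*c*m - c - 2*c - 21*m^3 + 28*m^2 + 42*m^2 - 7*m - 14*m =6*c^2 - 3*c - 21*m^3 + m^2*(70 - 17*c) + m*(-2*c^2 + 52*c - 21)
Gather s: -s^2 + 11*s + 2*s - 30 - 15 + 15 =-s^2 + 13*s - 30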